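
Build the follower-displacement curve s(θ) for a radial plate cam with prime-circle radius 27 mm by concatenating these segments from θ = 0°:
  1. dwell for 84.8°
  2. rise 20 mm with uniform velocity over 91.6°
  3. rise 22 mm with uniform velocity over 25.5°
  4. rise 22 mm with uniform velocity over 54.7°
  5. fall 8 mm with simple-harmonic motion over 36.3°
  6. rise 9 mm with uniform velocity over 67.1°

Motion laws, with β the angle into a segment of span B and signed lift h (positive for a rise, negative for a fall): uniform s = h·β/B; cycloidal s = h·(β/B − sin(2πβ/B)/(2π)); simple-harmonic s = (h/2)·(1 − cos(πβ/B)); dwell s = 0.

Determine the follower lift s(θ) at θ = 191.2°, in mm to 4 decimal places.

seg 1 [0°–84.8°] dwell: s stays 0.0000
seg 2 [84.8°–176.4°] uniform, h=20: full span → s += 20 → s = 20.0000
seg 3 [176.4°–201.9°] uniform, h=22: θ=191.2° here. β=14.8, B=25.5. 22·14.8/25.5 = 12.7686 → s = 32.7686

32.7686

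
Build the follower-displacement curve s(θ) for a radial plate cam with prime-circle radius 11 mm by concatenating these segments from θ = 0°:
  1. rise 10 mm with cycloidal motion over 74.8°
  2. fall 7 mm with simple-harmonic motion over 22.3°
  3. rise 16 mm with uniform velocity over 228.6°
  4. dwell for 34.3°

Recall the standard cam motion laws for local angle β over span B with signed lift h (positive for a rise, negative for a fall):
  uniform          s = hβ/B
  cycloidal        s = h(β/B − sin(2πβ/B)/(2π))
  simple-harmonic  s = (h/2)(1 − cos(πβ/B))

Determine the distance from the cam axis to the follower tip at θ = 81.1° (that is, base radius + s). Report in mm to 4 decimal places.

seg 1 [0°–74.8°] cycloidal, h=10: full span → s += 10 → s = 10.0000
seg 2 [74.8°–97.1°] simple-harmonic, h=-7: θ=81.1° here. β=6.3, B=22.3. -7/2·(1 − cos(π·0.2825)) = -1.2904 → s = 8.7096
radial distance = base radius + s = 11 + 8.7096 = 19.7096

19.7096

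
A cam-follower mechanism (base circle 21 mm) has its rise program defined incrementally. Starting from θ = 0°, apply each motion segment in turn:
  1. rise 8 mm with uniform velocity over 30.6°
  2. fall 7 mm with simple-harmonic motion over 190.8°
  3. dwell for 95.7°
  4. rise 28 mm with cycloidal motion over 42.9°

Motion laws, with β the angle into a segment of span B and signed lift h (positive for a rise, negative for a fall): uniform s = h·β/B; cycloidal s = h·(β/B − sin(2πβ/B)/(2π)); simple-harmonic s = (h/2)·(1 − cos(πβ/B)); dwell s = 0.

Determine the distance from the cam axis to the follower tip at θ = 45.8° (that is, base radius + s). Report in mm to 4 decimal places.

seg 1 [0°–30.6°] uniform, h=8: full span → s += 8 → s = 8.0000
seg 2 [30.6°–221.4°] simple-harmonic, h=-7: θ=45.8° here. β=15.2, B=190.8. -7/2·(1 − cos(π·0.0797)) = -0.1090 → s = 7.8910
radial distance = base radius + s = 21 + 7.8910 = 28.8910

28.8910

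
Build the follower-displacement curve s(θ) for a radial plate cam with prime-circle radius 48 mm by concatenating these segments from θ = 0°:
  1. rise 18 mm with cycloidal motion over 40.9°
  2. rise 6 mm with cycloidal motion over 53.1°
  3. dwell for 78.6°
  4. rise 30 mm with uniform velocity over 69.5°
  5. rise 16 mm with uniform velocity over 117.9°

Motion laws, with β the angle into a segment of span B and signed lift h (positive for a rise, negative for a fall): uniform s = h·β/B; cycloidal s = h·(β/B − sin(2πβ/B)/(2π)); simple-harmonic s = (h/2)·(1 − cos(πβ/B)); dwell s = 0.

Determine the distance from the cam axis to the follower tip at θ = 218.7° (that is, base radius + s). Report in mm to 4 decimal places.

seg 1 [0°–40.9°] cycloidal, h=18: full span → s += 18 → s = 18.0000
seg 2 [40.9°–94°] cycloidal, h=6: full span → s += 6 → s = 24.0000
seg 3 [94°–172.6°] dwell: s stays 24.0000
seg 4 [172.6°–242.1°] uniform, h=30: θ=218.7° here. β=46.1, B=69.5. 30·46.1/69.5 = 19.8993 → s = 43.8993
radial distance = base radius + s = 48 + 43.8993 = 91.8993

91.8993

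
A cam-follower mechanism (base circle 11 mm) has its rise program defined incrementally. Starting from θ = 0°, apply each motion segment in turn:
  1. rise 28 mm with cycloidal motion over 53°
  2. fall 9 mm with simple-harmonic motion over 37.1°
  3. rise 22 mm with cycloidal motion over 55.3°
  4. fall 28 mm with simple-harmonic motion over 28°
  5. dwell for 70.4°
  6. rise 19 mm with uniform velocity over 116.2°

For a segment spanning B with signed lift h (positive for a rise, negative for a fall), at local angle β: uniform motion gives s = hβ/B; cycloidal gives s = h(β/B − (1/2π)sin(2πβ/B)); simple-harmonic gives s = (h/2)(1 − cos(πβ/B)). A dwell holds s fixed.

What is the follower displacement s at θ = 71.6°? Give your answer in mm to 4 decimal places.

seg 1 [0°–53°] cycloidal, h=28: full span → s += 28 → s = 28.0000
seg 2 [53°–90.1°] simple-harmonic, h=-9: θ=71.6° here. β=18.6, B=37.1. -9/2·(1 − cos(π·0.5013)) = -4.5191 → s = 23.4809

23.4809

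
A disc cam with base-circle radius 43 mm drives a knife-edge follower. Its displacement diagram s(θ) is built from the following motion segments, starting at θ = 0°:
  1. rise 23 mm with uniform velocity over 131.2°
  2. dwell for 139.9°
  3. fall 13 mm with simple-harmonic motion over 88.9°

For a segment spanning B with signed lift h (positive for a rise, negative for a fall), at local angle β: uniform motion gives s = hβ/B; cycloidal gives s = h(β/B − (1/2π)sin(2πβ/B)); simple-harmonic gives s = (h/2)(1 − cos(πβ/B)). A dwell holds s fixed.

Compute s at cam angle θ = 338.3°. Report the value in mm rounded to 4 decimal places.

seg 1 [0°–131.2°] uniform, h=23: full span → s += 23 → s = 23.0000
seg 2 [131.2°–271.1°] dwell: s stays 23.0000
seg 3 [271.1°–360°] simple-harmonic, h=-13: θ=338.3° here. β=67.2, B=88.9. -13/2·(1 − cos(π·0.7559)) = -11.1807 → s = 11.8193

11.8193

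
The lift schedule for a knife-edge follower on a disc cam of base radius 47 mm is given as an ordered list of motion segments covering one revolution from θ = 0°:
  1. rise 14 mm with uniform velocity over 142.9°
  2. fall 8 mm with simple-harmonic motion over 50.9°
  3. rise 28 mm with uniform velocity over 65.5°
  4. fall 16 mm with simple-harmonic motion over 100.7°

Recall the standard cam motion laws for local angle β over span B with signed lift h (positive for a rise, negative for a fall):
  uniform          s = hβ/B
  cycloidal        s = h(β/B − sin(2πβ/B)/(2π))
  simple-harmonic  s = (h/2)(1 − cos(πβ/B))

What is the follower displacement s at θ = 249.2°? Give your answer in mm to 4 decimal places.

seg 1 [0°–142.9°] uniform, h=14: full span → s += 14 → s = 14.0000
seg 2 [142.9°–193.8°] simple-harmonic, h=-8: full span → s += -8 → s = 6.0000
seg 3 [193.8°–259.3°] uniform, h=28: θ=249.2° here. β=55.4, B=65.5. 28·55.4/65.5 = 23.6824 → s = 29.6824

29.6824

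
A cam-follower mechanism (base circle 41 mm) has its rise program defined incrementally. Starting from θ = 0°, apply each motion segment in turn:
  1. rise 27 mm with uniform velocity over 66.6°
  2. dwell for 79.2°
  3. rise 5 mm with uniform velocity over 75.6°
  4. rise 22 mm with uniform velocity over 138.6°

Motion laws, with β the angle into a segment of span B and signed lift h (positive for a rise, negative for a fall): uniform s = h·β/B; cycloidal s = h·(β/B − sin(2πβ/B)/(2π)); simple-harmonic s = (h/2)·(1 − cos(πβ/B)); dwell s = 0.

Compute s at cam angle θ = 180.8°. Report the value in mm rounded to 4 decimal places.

seg 1 [0°–66.6°] uniform, h=27: full span → s += 27 → s = 27.0000
seg 2 [66.6°–145.8°] dwell: s stays 27.0000
seg 3 [145.8°–221.4°] uniform, h=5: θ=180.8° here. β=35, B=75.6. 5·35/75.6 = 2.3148 → s = 29.3148

29.3148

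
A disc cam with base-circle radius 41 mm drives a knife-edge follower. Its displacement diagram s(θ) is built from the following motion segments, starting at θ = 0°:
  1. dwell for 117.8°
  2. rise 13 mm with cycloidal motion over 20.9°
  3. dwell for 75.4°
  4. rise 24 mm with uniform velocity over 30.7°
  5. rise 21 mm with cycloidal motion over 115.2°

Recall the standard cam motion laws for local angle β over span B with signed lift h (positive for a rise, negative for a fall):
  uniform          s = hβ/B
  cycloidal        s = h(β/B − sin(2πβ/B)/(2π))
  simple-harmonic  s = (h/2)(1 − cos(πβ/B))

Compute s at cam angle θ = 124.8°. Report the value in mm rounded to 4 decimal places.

seg 1 [0°–117.8°] dwell: s stays 0.0000
seg 2 [117.8°–138.7°] cycloidal, h=13: θ=124.8° here. β=7, B=20.9. 13·(0.3349 − sin(2π·0.3349)/(2π)) = 2.5727 → s = 2.5727

2.5727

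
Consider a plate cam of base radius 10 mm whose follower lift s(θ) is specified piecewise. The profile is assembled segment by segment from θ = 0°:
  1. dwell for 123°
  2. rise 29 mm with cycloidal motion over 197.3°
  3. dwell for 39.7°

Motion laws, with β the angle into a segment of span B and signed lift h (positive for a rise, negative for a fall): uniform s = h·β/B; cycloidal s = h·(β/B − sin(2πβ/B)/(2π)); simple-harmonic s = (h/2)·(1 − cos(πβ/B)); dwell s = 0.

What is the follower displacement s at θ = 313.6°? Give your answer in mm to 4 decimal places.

seg 1 [0°–123°] dwell: s stays 0.0000
seg 2 [123°–320.3°] cycloidal, h=29: θ=313.6° here. β=190.6, B=197.3. 29·(0.9660 − sin(2π·0.9660)/(2π)) = 28.9925 → s = 28.9925

28.9925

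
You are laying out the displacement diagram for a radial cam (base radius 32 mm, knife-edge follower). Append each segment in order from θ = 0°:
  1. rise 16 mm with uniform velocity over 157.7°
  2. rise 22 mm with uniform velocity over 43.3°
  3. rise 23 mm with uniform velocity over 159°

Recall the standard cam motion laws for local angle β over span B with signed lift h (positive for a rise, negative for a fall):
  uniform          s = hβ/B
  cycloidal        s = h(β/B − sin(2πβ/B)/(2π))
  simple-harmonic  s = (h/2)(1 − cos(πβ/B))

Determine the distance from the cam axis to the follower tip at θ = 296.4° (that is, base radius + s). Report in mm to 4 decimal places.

seg 1 [0°–157.7°] uniform, h=16: full span → s += 16 → s = 16.0000
seg 2 [157.7°–201°] uniform, h=22: full span → s += 22 → s = 38.0000
seg 3 [201°–360°] uniform, h=23: θ=296.4° here. β=95.4, B=159. 23·95.4/159 = 13.8000 → s = 51.8000
radial distance = base radius + s = 32 + 51.8000 = 83.8000

83.8000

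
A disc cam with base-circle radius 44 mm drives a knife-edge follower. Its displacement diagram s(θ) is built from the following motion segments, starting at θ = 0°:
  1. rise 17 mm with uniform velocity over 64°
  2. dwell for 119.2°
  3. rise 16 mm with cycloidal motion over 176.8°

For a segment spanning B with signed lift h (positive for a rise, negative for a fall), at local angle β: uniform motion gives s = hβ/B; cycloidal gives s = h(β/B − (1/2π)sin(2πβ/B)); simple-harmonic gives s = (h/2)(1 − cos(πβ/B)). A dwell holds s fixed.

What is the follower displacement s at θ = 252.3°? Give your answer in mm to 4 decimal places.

seg 1 [0°–64°] uniform, h=17: full span → s += 17 → s = 17.0000
seg 2 [64°–183.2°] dwell: s stays 17.0000
seg 3 [183.2°–360°] cycloidal, h=16: θ=252.3° here. β=69.1, B=176.8. 16·(0.3908 − sin(2π·0.3908)/(2π)) = 4.6405 → s = 21.6405

21.6405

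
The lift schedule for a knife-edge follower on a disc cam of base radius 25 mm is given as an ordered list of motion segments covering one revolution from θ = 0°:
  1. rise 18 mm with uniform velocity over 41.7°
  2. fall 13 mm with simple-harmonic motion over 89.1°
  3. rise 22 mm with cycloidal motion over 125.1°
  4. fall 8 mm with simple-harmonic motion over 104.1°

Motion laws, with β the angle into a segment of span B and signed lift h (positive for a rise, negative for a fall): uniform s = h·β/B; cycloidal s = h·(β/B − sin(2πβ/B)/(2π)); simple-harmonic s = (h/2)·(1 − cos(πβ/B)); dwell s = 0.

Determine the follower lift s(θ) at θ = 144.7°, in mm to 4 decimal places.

seg 1 [0°–41.7°] uniform, h=18: full span → s += 18 → s = 18.0000
seg 2 [41.7°–130.8°] simple-harmonic, h=-13: full span → s += -13 → s = 5.0000
seg 3 [130.8°–255.9°] cycloidal, h=22: θ=144.7° here. β=13.9, B=125.1. 22·(0.1111 − sin(2π·0.1111)/(2π)) = 0.1938 → s = 5.1938

5.1938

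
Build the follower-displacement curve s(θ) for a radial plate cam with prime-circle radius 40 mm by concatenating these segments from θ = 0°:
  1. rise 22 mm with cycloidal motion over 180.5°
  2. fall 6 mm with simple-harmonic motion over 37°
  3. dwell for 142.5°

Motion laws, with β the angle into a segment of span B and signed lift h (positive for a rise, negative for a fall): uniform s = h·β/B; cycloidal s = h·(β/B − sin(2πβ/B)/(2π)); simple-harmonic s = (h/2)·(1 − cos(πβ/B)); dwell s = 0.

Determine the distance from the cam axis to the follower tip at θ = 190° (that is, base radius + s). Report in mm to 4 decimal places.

seg 1 [0°–180.5°] cycloidal, h=22: full span → s += 22 → s = 22.0000
seg 2 [180.5°–217.5°] simple-harmonic, h=-6: θ=190° here. β=9.5, B=37. -6/2·(1 − cos(π·0.2568)) = -0.9242 → s = 21.0758
radial distance = base radius + s = 40 + 21.0758 = 61.0758

61.0758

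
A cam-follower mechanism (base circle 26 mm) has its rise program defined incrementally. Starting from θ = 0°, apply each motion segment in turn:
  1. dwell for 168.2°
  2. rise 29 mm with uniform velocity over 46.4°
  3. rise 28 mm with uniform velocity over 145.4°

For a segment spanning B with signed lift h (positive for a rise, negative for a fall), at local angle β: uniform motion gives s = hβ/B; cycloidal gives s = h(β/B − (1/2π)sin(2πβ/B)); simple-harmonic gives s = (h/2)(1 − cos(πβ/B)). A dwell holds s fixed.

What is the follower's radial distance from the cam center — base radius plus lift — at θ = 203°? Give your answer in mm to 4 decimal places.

seg 1 [0°–168.2°] dwell: s stays 0.0000
seg 2 [168.2°–214.6°] uniform, h=29: θ=203° here. β=34.8, B=46.4. 29·34.8/46.4 = 21.7500 → s = 21.7500
radial distance = base radius + s = 26 + 21.7500 = 47.7500

47.7500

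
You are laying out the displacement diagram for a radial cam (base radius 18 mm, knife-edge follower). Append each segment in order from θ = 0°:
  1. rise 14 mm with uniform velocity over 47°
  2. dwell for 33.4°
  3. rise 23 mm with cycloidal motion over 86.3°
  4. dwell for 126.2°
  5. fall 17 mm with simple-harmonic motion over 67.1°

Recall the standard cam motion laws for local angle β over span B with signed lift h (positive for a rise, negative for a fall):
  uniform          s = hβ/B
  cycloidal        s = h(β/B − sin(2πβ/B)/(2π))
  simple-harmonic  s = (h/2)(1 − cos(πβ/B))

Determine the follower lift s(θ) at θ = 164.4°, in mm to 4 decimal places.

seg 1 [0°–47°] uniform, h=14: full span → s += 14 → s = 14.0000
seg 2 [47°–80.4°] dwell: s stays 14.0000
seg 3 [80.4°–166.7°] cycloidal, h=23: θ=164.4° here. β=84, B=86.3. 23·(0.9733 − sin(2π·0.9733)/(2π)) = 22.9971 → s = 36.9971

36.9971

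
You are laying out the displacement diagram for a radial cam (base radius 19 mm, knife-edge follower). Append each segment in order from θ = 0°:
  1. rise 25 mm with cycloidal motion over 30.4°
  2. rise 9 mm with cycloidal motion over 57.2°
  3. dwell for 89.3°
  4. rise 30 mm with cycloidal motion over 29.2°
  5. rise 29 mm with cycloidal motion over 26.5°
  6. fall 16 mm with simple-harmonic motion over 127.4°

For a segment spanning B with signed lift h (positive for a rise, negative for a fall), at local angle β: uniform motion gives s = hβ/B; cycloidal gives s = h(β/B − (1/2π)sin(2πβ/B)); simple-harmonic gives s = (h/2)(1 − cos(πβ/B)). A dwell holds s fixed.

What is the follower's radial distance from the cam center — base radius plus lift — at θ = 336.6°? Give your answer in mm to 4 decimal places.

seg 1 [0°–30.4°] cycloidal, h=25: full span → s += 25 → s = 25.0000
seg 2 [30.4°–87.6°] cycloidal, h=9: full span → s += 9 → s = 34.0000
seg 3 [87.6°–176.9°] dwell: s stays 34.0000
seg 4 [176.9°–206.1°] cycloidal, h=30: full span → s += 30 → s = 64.0000
seg 5 [206.1°–232.6°] cycloidal, h=29: full span → s += 29 → s = 93.0000
seg 6 [232.6°–360°] simple-harmonic, h=-16: θ=336.6° here. β=104, B=127.4. -16/2·(1 − cos(π·0.8163)) = -14.7047 → s = 78.2953
radial distance = base radius + s = 19 + 78.2953 = 97.2953

97.2953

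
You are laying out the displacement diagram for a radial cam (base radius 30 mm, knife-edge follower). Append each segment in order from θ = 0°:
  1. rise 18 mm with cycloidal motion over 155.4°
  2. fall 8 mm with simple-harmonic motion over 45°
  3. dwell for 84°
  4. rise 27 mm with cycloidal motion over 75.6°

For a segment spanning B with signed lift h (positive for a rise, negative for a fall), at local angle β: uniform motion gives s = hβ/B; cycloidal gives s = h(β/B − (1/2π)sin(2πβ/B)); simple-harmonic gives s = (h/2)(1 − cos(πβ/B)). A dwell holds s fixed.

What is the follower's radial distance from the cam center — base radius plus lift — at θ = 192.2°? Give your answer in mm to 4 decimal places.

seg 1 [0°–155.4°] cycloidal, h=18: full span → s += 18 → s = 18.0000
seg 2 [155.4°–200.4°] simple-harmonic, h=-8: θ=192.2° here. β=36.8, B=45. -8/2·(1 − cos(π·0.8178)) = -7.3623 → s = 10.6377
radial distance = base radius + s = 30 + 10.6377 = 40.6377

40.6377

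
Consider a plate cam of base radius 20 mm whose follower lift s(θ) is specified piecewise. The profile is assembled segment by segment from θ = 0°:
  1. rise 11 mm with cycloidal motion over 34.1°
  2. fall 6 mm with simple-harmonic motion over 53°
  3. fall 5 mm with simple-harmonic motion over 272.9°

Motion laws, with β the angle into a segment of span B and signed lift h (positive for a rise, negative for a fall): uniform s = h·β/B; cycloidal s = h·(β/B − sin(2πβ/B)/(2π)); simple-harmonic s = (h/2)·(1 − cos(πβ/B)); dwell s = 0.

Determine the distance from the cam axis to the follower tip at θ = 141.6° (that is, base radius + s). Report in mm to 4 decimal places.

seg 1 [0°–34.1°] cycloidal, h=11: full span → s += 11 → s = 11.0000
seg 2 [34.1°–87.1°] simple-harmonic, h=-6: full span → s += -6 → s = 5.0000
seg 3 [87.1°–360°] simple-harmonic, h=-5: θ=141.6° here. β=54.5, B=272.9. -5/2·(1 − cos(π·0.1997)) = -0.4761 → s = 4.5239
radial distance = base radius + s = 20 + 4.5239 = 24.5239

24.5239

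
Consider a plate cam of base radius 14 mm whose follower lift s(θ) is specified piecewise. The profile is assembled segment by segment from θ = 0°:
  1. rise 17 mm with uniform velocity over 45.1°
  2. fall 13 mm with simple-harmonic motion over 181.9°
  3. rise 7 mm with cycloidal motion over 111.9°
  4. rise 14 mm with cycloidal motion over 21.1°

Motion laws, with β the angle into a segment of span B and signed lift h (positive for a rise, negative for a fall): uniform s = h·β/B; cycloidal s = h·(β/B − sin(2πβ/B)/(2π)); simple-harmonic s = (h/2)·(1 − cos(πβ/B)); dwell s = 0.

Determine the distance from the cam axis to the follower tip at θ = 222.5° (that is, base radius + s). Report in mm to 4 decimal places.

seg 1 [0°–45.1°] uniform, h=17: full span → s += 17 → s = 17.0000
seg 2 [45.1°–227°] simple-harmonic, h=-13: θ=222.5° here. β=177.4, B=181.9. -13/2·(1 − cos(π·0.9753)) = -12.9804 → s = 4.0196
radial distance = base radius + s = 14 + 4.0196 = 18.0196

18.0196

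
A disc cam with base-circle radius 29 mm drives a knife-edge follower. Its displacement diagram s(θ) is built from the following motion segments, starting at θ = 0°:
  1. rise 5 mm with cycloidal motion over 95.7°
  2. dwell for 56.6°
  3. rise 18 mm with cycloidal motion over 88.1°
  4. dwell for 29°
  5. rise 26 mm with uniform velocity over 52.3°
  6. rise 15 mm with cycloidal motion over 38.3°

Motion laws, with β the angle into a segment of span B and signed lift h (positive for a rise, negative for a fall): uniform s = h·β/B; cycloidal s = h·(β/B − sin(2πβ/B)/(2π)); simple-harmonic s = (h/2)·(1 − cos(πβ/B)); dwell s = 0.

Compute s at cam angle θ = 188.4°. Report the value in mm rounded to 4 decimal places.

seg 1 [0°–95.7°] cycloidal, h=5: full span → s += 5 → s = 5.0000
seg 2 [95.7°–152.3°] dwell: s stays 5.0000
seg 3 [152.3°–240.4°] cycloidal, h=18: θ=188.4° here. β=36.1, B=88.1. 18·(0.4098 − sin(2π·0.4098)/(2π)) = 5.8371 → s = 10.8371

10.8371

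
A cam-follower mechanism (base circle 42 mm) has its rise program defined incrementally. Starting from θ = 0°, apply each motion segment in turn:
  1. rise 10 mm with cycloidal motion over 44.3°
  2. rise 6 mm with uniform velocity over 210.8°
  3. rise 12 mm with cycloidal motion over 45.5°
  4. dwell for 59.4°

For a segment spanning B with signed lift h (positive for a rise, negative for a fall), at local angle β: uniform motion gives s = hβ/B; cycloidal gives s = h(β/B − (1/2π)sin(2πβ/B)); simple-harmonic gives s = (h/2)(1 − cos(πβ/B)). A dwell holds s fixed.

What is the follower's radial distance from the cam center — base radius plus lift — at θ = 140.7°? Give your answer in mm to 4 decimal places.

seg 1 [0°–44.3°] cycloidal, h=10: full span → s += 10 → s = 10.0000
seg 2 [44.3°–255.1°] uniform, h=6: θ=140.7° here. β=96.4, B=210.8. 6·96.4/210.8 = 2.7438 → s = 12.7438
radial distance = base radius + s = 42 + 12.7438 = 54.7438

54.7438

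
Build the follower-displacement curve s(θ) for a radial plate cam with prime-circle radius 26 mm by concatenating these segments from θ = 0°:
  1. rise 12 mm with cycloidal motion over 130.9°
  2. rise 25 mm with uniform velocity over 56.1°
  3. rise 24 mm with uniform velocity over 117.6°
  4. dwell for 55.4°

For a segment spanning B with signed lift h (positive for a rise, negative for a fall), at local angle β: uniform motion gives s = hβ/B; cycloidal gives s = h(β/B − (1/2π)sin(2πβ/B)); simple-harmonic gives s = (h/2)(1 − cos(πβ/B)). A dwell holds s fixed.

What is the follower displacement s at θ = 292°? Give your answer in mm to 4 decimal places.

seg 1 [0°–130.9°] cycloidal, h=12: full span → s += 12 → s = 12.0000
seg 2 [130.9°–187°] uniform, h=25: full span → s += 25 → s = 37.0000
seg 3 [187°–304.6°] uniform, h=24: θ=292° here. β=105, B=117.6. 24·105/117.6 = 21.4286 → s = 58.4286

58.4286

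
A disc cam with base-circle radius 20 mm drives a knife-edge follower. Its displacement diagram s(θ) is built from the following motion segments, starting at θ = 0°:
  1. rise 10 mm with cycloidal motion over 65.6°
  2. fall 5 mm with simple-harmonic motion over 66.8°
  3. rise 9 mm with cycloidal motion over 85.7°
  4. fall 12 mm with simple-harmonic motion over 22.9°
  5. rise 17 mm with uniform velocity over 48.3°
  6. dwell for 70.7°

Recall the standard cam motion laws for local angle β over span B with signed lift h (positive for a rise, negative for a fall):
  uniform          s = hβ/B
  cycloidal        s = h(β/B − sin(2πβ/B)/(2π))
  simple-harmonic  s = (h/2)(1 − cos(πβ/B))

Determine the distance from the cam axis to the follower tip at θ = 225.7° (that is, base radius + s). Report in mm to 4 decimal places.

seg 1 [0°–65.6°] cycloidal, h=10: full span → s += 10 → s = 10.0000
seg 2 [65.6°–132.4°] simple-harmonic, h=-5: full span → s += -5 → s = 5.0000
seg 3 [132.4°–218.1°] cycloidal, h=9: full span → s += 9 → s = 14.0000
seg 4 [218.1°–241°] simple-harmonic, h=-12: θ=225.7° here. β=7.6, B=22.9. -12/2·(1 − cos(π·0.3319)) = -2.9763 → s = 11.0237
radial distance = base radius + s = 20 + 11.0237 = 31.0237

31.0237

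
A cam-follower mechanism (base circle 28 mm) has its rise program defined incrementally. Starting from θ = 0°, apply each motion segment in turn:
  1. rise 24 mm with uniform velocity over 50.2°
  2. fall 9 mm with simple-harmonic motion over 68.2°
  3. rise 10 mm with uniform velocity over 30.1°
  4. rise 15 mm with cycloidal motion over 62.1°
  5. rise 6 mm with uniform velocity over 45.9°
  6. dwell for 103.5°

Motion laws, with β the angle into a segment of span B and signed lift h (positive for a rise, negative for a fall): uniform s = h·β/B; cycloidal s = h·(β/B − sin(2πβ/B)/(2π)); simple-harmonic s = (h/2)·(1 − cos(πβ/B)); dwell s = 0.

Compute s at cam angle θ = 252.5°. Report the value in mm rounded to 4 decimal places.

seg 1 [0°–50.2°] uniform, h=24: full span → s += 24 → s = 24.0000
seg 2 [50.2°–118.4°] simple-harmonic, h=-9: full span → s += -9 → s = 15.0000
seg 3 [118.4°–148.5°] uniform, h=10: full span → s += 10 → s = 25.0000
seg 4 [148.5°–210.6°] cycloidal, h=15: full span → s += 15 → s = 40.0000
seg 5 [210.6°–256.5°] uniform, h=6: θ=252.5° here. β=41.9, B=45.9. 6·41.9/45.9 = 5.4771 → s = 45.4771

45.4771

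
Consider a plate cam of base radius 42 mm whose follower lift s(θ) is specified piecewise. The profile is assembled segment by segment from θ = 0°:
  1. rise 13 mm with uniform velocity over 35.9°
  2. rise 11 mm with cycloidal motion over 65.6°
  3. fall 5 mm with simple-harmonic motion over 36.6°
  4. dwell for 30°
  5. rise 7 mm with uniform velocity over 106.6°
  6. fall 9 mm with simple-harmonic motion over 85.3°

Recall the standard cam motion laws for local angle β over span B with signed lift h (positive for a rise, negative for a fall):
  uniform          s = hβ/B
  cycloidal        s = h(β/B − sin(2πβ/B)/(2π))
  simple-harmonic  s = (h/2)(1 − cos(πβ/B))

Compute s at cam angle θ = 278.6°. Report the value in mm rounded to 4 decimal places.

seg 1 [0°–35.9°] uniform, h=13: full span → s += 13 → s = 13.0000
seg 2 [35.9°–101.5°] cycloidal, h=11: full span → s += 11 → s = 24.0000
seg 3 [101.5°–138.1°] simple-harmonic, h=-5: full span → s += -5 → s = 19.0000
seg 4 [138.1°–168.1°] dwell: s stays 19.0000
seg 5 [168.1°–274.7°] uniform, h=7: full span → s += 7 → s = 26.0000
seg 6 [274.7°–360°] simple-harmonic, h=-9: θ=278.6° here. β=3.9, B=85.3. -9/2·(1 − cos(π·0.0457)) = -0.0463 → s = 25.9537

25.9537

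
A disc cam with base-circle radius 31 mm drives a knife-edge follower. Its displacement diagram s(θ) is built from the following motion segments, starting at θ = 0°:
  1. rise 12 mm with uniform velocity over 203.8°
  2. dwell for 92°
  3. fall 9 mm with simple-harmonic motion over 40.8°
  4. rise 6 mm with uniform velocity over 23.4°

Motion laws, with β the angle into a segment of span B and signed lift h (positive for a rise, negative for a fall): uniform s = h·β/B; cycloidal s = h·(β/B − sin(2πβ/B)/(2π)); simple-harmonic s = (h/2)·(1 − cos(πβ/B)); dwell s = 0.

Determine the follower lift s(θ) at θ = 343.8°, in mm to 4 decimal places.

seg 1 [0°–203.8°] uniform, h=12: full span → s += 12 → s = 12.0000
seg 2 [203.8°–295.8°] dwell: s stays 12.0000
seg 3 [295.8°–336.6°] simple-harmonic, h=-9: full span → s += -9 → s = 3.0000
seg 4 [336.6°–360°] uniform, h=6: θ=343.8° here. β=7.2, B=23.4. 6·7.2/23.4 = 1.8462 → s = 4.8462

4.8462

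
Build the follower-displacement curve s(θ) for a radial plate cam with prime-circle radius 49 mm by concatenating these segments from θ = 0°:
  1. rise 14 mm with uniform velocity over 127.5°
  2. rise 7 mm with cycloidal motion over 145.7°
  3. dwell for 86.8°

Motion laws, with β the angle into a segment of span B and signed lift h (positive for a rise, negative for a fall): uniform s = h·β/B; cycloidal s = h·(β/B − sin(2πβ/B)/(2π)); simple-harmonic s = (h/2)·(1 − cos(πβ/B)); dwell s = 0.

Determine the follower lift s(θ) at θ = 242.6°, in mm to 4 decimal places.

seg 1 [0°–127.5°] uniform, h=14: full span → s += 14 → s = 14.0000
seg 2 [127.5°–273.2°] cycloidal, h=7: θ=242.6° here. β=115.1, B=145.7. 7·(0.7900 − sin(2π·0.7900)/(2π)) = 6.6090 → s = 20.6090

20.6090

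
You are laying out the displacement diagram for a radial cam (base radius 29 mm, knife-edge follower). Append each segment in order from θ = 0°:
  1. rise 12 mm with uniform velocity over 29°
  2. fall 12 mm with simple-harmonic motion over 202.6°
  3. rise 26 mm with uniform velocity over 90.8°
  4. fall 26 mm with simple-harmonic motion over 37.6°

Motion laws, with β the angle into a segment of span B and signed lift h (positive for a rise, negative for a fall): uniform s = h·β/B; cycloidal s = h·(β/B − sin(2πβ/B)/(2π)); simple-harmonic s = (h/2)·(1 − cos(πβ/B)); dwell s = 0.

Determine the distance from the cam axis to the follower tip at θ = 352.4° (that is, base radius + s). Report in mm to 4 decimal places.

seg 1 [0°–29°] uniform, h=12: full span → s += 12 → s = 12.0000
seg 2 [29°–231.6°] simple-harmonic, h=-12: full span → s += -12 → s = 0.0000
seg 3 [231.6°–322.4°] uniform, h=26: full span → s += 26 → s = 26.0000
seg 4 [322.4°–360°] simple-harmonic, h=-26: θ=352.4° here. β=30, B=37.6. -26/2·(1 − cos(π·0.7979)) = -23.4659 → s = 2.5341
radial distance = base radius + s = 29 + 2.5341 = 31.5341

31.5341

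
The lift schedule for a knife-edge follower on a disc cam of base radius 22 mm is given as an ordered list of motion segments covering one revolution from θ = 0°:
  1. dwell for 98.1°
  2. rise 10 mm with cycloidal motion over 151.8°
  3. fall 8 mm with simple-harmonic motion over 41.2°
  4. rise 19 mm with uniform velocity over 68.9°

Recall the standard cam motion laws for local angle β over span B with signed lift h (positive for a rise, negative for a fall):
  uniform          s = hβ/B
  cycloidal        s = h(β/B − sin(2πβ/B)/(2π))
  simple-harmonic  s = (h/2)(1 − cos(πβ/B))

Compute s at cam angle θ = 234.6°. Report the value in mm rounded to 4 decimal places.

seg 1 [0°–98.1°] dwell: s stays 0.0000
seg 2 [98.1°–249.9°] cycloidal, h=10: θ=234.6° here. β=136.5, B=151.8. 10·(0.8992 − sin(2π·0.8992)/(2π)) = 9.9340 → s = 9.9340

9.9340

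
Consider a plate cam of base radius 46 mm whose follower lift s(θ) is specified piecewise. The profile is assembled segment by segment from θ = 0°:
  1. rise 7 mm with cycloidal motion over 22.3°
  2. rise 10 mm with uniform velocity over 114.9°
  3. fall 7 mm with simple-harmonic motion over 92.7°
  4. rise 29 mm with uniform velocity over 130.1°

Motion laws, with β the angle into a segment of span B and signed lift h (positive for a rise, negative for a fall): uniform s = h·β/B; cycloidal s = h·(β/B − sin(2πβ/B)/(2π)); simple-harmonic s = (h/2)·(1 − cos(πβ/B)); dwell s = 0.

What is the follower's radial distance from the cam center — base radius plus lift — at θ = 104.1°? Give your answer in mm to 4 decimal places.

seg 1 [0°–22.3°] cycloidal, h=7: full span → s += 7 → s = 7.0000
seg 2 [22.3°–137.2°] uniform, h=10: θ=104.1° here. β=81.8, B=114.9. 10·81.8/114.9 = 7.1192 → s = 14.1192
radial distance = base radius + s = 46 + 14.1192 = 60.1192

60.1192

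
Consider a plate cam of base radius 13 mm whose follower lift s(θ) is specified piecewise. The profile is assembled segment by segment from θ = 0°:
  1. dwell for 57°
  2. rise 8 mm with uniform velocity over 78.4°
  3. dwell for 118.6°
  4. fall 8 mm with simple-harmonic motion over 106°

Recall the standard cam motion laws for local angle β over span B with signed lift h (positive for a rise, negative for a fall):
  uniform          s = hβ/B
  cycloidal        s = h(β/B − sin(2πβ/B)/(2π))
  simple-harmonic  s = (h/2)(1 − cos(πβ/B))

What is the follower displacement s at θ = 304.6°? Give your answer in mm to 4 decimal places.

seg 1 [0°–57°] dwell: s stays 0.0000
seg 2 [57°–135.4°] uniform, h=8: full span → s += 8 → s = 8.0000
seg 3 [135.4°–254°] dwell: s stays 8.0000
seg 4 [254°–360°] simple-harmonic, h=-8: θ=304.6° here. β=50.6, B=106. -8/2·(1 − cos(π·0.4774)) = -3.7157 → s = 4.2843

4.2843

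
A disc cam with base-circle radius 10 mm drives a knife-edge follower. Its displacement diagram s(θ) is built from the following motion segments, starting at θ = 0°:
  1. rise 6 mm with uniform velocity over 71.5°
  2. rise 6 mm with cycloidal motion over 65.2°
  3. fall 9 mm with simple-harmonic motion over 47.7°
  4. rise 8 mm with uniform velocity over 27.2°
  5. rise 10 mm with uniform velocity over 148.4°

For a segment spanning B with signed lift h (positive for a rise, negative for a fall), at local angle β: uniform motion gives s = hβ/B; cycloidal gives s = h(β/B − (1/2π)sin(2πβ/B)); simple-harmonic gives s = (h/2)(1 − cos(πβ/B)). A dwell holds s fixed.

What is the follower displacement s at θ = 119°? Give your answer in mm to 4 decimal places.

seg 1 [0°–71.5°] uniform, h=6: full span → s += 6 → s = 6.0000
seg 2 [71.5°–136.7°] cycloidal, h=6: θ=119° here. β=47.5, B=65.2. 6·(0.7285 − sin(2π·0.7285)/(2π)) = 5.3174 → s = 11.3174

11.3174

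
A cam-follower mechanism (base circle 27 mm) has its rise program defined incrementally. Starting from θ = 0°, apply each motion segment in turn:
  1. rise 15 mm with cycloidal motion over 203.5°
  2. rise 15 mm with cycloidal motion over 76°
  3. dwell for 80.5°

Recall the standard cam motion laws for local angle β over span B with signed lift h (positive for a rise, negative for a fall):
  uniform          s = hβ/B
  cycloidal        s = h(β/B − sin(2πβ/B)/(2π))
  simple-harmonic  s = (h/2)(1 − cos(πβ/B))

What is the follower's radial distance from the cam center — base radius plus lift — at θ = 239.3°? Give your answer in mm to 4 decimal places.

seg 1 [0°–203.5°] cycloidal, h=15: full span → s += 15 → s = 15.0000
seg 2 [203.5°–279.5°] cycloidal, h=15: θ=239.3° here. β=35.8, B=76. 15·(0.4711 − sin(2π·0.4711)/(2π)) = 6.6340 → s = 21.6340
radial distance = base radius + s = 27 + 21.6340 = 48.6340

48.6340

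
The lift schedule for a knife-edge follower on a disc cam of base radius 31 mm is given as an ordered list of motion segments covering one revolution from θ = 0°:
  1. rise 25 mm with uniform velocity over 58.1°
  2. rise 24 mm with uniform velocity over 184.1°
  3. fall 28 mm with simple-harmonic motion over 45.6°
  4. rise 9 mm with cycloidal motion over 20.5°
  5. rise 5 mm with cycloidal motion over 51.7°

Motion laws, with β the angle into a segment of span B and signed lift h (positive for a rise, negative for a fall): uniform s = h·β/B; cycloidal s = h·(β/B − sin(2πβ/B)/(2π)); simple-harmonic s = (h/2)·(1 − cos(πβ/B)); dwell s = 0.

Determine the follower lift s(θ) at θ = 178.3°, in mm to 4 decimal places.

seg 1 [0°–58.1°] uniform, h=25: full span → s += 25 → s = 25.0000
seg 2 [58.1°–242.2°] uniform, h=24: θ=178.3° here. β=120.2, B=184.1. 24·120.2/184.1 = 15.6697 → s = 40.6697

40.6697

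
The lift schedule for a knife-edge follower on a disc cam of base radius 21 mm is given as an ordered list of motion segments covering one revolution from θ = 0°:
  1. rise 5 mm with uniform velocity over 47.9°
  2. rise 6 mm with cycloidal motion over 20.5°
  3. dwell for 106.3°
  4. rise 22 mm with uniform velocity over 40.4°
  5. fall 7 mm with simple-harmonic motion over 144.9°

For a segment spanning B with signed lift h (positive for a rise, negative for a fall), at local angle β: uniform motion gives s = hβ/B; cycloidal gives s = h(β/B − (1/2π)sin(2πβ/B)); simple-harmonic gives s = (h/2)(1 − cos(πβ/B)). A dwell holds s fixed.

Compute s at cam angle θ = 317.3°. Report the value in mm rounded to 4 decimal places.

seg 1 [0°–47.9°] uniform, h=5: full span → s += 5 → s = 5.0000
seg 2 [47.9°–68.4°] cycloidal, h=6: full span → s += 6 → s = 11.0000
seg 3 [68.4°–174.7°] dwell: s stays 11.0000
seg 4 [174.7°–215.1°] uniform, h=22: full span → s += 22 → s = 33.0000
seg 5 [215.1°–360°] simple-harmonic, h=-7: θ=317.3° here. β=102.2, B=144.9. -7/2·(1 − cos(π·0.7053)) = -5.6042 → s = 27.3958

27.3958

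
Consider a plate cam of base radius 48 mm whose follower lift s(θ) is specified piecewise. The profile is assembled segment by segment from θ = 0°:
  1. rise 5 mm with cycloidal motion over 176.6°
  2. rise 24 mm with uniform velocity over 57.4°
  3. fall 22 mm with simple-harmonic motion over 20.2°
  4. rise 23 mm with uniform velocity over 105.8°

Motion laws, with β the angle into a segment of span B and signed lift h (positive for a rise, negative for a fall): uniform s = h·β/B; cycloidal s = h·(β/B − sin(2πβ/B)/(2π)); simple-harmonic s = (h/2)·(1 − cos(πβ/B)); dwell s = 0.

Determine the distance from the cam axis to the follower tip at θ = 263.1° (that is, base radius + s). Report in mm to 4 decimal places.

seg 1 [0°–176.6°] cycloidal, h=5: full span → s += 5 → s = 5.0000
seg 2 [176.6°–234°] uniform, h=24: full span → s += 24 → s = 29.0000
seg 3 [234°–254.2°] simple-harmonic, h=-22: full span → s += -22 → s = 7.0000
seg 4 [254.2°–360°] uniform, h=23: θ=263.1° here. β=8.9, B=105.8. 23·8.9/105.8 = 1.9348 → s = 8.9348
radial distance = base radius + s = 48 + 8.9348 = 56.9348

56.9348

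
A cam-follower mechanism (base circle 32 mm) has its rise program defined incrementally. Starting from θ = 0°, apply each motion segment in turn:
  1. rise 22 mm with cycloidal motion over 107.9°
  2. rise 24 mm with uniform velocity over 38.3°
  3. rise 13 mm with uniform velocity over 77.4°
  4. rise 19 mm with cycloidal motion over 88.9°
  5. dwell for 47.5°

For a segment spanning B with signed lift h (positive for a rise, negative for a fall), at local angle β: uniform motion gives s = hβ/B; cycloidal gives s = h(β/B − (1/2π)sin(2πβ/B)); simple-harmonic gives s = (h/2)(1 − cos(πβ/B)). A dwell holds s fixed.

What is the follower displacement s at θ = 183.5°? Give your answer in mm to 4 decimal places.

seg 1 [0°–107.9°] cycloidal, h=22: full span → s += 22 → s = 22.0000
seg 2 [107.9°–146.2°] uniform, h=24: full span → s += 24 → s = 46.0000
seg 3 [146.2°–223.6°] uniform, h=13: θ=183.5° here. β=37.3, B=77.4. 13·37.3/77.4 = 6.2649 → s = 52.2649

52.2649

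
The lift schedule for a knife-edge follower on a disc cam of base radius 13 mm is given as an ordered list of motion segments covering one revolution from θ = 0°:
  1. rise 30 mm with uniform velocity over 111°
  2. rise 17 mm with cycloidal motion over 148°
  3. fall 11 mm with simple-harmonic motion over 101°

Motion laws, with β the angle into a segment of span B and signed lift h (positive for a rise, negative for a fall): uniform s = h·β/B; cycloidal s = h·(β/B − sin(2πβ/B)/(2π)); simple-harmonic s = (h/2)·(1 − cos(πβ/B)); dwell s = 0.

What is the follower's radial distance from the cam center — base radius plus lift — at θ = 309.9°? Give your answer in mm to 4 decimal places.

seg 1 [0°–111°] uniform, h=30: full span → s += 30 → s = 30.0000
seg 2 [111°–259°] cycloidal, h=17: full span → s += 17 → s = 47.0000
seg 3 [259°–360°] simple-harmonic, h=-11: θ=309.9° here. β=50.9, B=101. -11/2·(1 − cos(π·0.5040)) = -5.5684 → s = 41.4316
radial distance = base radius + s = 13 + 41.4316 = 54.4316

54.4316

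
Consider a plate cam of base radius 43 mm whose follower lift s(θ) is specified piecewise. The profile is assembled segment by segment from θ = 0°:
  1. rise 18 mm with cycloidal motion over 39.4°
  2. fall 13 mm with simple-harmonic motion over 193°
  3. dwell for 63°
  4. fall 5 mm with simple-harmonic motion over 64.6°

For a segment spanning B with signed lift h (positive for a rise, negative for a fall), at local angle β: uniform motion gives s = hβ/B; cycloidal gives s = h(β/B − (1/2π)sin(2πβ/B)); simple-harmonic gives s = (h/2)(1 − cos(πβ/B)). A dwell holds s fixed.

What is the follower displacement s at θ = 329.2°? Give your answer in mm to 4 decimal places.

seg 1 [0°–39.4°] cycloidal, h=18: full span → s += 18 → s = 18.0000
seg 2 [39.4°–232.4°] simple-harmonic, h=-13: full span → s += -13 → s = 5.0000
seg 3 [232.4°–295.4°] dwell: s stays 5.0000
seg 4 [295.4°–360°] simple-harmonic, h=-5: θ=329.2° here. β=33.8, B=64.6. -5/2·(1 − cos(π·0.5232)) = -2.6822 → s = 2.3178

2.3178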